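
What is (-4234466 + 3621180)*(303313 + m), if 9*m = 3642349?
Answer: -3907960197476/9 ≈ -4.3422e+11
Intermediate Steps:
m = 3642349/9 (m = (⅑)*3642349 = 3642349/9 ≈ 4.0471e+5)
(-4234466 + 3621180)*(303313 + m) = (-4234466 + 3621180)*(303313 + 3642349/9) = -613286*6372166/9 = -3907960197476/9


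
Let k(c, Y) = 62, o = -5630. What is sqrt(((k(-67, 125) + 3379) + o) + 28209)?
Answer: 2*sqrt(6505) ≈ 161.31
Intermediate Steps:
sqrt(((k(-67, 125) + 3379) + o) + 28209) = sqrt(((62 + 3379) - 5630) + 28209) = sqrt((3441 - 5630) + 28209) = sqrt(-2189 + 28209) = sqrt(26020) = 2*sqrt(6505)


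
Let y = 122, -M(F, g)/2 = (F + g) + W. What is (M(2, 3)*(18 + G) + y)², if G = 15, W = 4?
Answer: 222784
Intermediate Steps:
M(F, g) = -8 - 2*F - 2*g (M(F, g) = -2*((F + g) + 4) = -2*(4 + F + g) = -8 - 2*F - 2*g)
(M(2, 3)*(18 + G) + y)² = ((-8 - 2*2 - 2*3)*(18 + 15) + 122)² = ((-8 - 4 - 6)*33 + 122)² = (-18*33 + 122)² = (-594 + 122)² = (-472)² = 222784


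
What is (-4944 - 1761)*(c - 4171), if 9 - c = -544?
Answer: 24258690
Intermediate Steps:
c = 553 (c = 9 - 1*(-544) = 9 + 544 = 553)
(-4944 - 1761)*(c - 4171) = (-4944 - 1761)*(553 - 4171) = -6705*(-3618) = 24258690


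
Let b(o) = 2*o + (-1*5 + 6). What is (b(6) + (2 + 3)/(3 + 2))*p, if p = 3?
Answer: 42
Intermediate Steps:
b(o) = 1 + 2*o (b(o) = 2*o + (-5 + 6) = 2*o + 1 = 1 + 2*o)
(b(6) + (2 + 3)/(3 + 2))*p = ((1 + 2*6) + (2 + 3)/(3 + 2))*3 = ((1 + 12) + 5/5)*3 = (13 + 5*(⅕))*3 = (13 + 1)*3 = 14*3 = 42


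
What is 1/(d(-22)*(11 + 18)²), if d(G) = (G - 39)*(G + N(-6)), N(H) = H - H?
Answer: 1/1128622 ≈ 8.8604e-7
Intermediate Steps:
N(H) = 0
d(G) = G*(-39 + G) (d(G) = (G - 39)*(G + 0) = (-39 + G)*G = G*(-39 + G))
1/(d(-22)*(11 + 18)²) = 1/((-22*(-39 - 22))*(11 + 18)²) = 1/(-22*(-61)*29²) = 1/(1342*841) = 1/1128622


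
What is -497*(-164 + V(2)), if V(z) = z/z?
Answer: 81011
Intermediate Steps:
V(z) = 1
-497*(-164 + V(2)) = -497*(-164 + 1) = -497*(-163) = 81011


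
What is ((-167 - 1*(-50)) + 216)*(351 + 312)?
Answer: 65637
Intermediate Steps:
((-167 - 1*(-50)) + 216)*(351 + 312) = ((-167 + 50) + 216)*663 = (-117 + 216)*663 = 99*663 = 65637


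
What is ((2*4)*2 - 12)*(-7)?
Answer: -28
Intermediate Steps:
((2*4)*2 - 12)*(-7) = (8*2 - 12)*(-7) = (16 - 12)*(-7) = 4*(-7) = -28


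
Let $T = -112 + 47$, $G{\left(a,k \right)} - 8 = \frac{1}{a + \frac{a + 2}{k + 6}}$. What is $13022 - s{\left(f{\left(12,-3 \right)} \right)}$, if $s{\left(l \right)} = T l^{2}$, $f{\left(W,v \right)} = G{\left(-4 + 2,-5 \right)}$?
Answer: $\frac{66713}{4} \approx 16678.0$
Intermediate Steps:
$G{\left(a,k \right)} = 8 + \frac{1}{a + \frac{2 + a}{6 + k}}$ ($G{\left(a,k \right)} = 8 + \frac{1}{a + \frac{a + 2}{k + 6}} = 8 + \frac{1}{a + \frac{2 + a}{6 + k}}$)
$f{\left(W,v \right)} = \frac{15}{2}$ ($f{\left(W,v \right)} = \frac{22 - 5 + 56 \left(-4 + 2\right) + 8 \left(-4 + 2\right) \left(-5\right)}{2 + 7 \left(-4 + 2\right) + \left(-4 + 2\right) \left(-5\right)} = \frac{22 - 5 + 56 \left(-2\right) + 8 \left(-2\right) \left(-5\right)}{2 + 7 \left(-2\right) - -10} = \frac{22 - 5 - 112 + 80}{2 - 14 + 10} = \frac{1}{-2} \left(-15\right) = \left(- \frac{1}{2}\right) \left(-15\right) = \frac{15}{2}$)
$T = -65$
$s{\left(l \right)} = - 65 l^{2}$
$13022 - s{\left(f{\left(12,-3 \right)} \right)} = 13022 - - 65 \left(\frac{15}{2}\right)^{2} = 13022 - \left(-65\right) \frac{225}{4} = 13022 - - \frac{14625}{4} = 13022 + \frac{14625}{4} = \frac{66713}{4}$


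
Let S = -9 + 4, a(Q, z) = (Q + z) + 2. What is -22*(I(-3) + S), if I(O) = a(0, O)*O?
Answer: 44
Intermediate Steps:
a(Q, z) = 2 + Q + z
S = -5
I(O) = O*(2 + O) (I(O) = (2 + 0 + O)*O = (2 + O)*O = O*(2 + O))
-22*(I(-3) + S) = -22*(-3*(2 - 3) - 5) = -22*(-3*(-1) - 5) = -22*(3 - 5) = -22*(-2) = 44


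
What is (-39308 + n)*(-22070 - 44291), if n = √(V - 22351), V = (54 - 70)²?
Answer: 2608518188 - 199083*I*√2455 ≈ 2.6085e+9 - 9.8642e+6*I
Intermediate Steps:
V = 256 (V = (-16)² = 256)
n = 3*I*√2455 (n = √(256 - 22351) = √(-22095) = 3*I*√2455 ≈ 148.64*I)
(-39308 + n)*(-22070 - 44291) = (-39308 + 3*I*√2455)*(-22070 - 44291) = (-39308 + 3*I*√2455)*(-66361) = 2608518188 - 199083*I*√2455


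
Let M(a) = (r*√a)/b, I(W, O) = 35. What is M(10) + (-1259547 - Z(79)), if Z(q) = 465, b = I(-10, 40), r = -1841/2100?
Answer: -1260012 - 263*√10/10500 ≈ -1.2600e+6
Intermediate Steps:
r = -263/300 (r = -1841*1/2100 = -263/300 ≈ -0.87667)
b = 35
M(a) = -263*√a/10500 (M(a) = -263*√a/300/35 = -263*√a/300*(1/35) = -263*√a/10500)
M(10) + (-1259547 - Z(79)) = -263*√10/10500 + (-1259547 - 1*465) = -263*√10/10500 + (-1259547 - 465) = -263*√10/10500 - 1260012 = -1260012 - 263*√10/10500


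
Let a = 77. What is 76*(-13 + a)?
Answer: 4864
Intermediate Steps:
76*(-13 + a) = 76*(-13 + 77) = 76*64 = 4864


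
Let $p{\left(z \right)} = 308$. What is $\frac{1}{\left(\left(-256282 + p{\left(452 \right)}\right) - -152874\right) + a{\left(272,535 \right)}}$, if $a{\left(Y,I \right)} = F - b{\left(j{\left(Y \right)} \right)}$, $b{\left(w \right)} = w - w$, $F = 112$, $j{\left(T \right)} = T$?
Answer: $- \frac{1}{102988} \approx -9.7099 \cdot 10^{-6}$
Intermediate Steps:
$b{\left(w \right)} = 0$
$a{\left(Y,I \right)} = 112$ ($a{\left(Y,I \right)} = 112 - 0 = 112 + 0 = 112$)
$\frac{1}{\left(\left(-256282 + p{\left(452 \right)}\right) - -152874\right) + a{\left(272,535 \right)}} = \frac{1}{\left(\left(-256282 + 308\right) - -152874\right) + 112} = \frac{1}{\left(-255974 + 152874\right) + 112} = \frac{1}{-103100 + 112} = \frac{1}{-102988} = - \frac{1}{102988}$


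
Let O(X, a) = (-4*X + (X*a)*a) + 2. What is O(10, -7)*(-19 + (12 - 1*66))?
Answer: -32996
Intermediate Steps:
O(X, a) = 2 - 4*X + X*a² (O(X, a) = (-4*X + X*a²) + 2 = 2 - 4*X + X*a²)
O(10, -7)*(-19 + (12 - 1*66)) = (2 - 4*10 + 10*(-7)²)*(-19 + (12 - 1*66)) = (2 - 40 + 10*49)*(-19 + (12 - 66)) = (2 - 40 + 490)*(-19 - 54) = 452*(-73) = -32996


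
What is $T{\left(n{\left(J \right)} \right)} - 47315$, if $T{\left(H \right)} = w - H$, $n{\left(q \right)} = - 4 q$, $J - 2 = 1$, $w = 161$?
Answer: $-47142$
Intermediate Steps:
$J = 3$ ($J = 2 + 1 = 3$)
$T{\left(H \right)} = 161 - H$
$T{\left(n{\left(J \right)} \right)} - 47315 = \left(161 - \left(-4\right) 3\right) - 47315 = \left(161 - -12\right) - 47315 = \left(161 + 12\right) - 47315 = 173 - 47315 = -47142$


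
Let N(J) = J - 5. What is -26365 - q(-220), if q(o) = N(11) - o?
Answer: -26591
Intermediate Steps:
N(J) = -5 + J
q(o) = 6 - o (q(o) = (-5 + 11) - o = 6 - o)
-26365 - q(-220) = -26365 - (6 - 1*(-220)) = -26365 - (6 + 220) = -26365 - 1*226 = -26365 - 226 = -26591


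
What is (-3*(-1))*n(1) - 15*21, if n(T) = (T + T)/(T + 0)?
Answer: -309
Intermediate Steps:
n(T) = 2 (n(T) = (2*T)/T = 2)
(-3*(-1))*n(1) - 15*21 = -3*(-1)*2 - 15*21 = 3*2 - 315 = 6 - 315 = -309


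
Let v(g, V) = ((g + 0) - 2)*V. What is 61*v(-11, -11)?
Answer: 8723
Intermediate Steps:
v(g, V) = V*(-2 + g) (v(g, V) = (g - 2)*V = (-2 + g)*V = V*(-2 + g))
61*v(-11, -11) = 61*(-11*(-2 - 11)) = 61*(-11*(-13)) = 61*143 = 8723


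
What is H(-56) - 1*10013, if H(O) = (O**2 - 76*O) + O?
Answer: -2677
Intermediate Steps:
H(O) = O**2 - 75*O
H(-56) - 1*10013 = -56*(-75 - 56) - 1*10013 = -56*(-131) - 10013 = 7336 - 10013 = -2677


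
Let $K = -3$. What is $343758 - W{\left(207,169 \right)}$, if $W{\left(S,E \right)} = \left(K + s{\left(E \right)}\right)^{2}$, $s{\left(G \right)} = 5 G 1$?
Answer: $-365206$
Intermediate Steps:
$s{\left(G \right)} = 5 G$
$W{\left(S,E \right)} = \left(-3 + 5 E\right)^{2}$
$343758 - W{\left(207,169 \right)} = 343758 - \left(-3 + 5 \cdot 169\right)^{2} = 343758 - \left(-3 + 845\right)^{2} = 343758 - 842^{2} = 343758 - 708964 = -365206$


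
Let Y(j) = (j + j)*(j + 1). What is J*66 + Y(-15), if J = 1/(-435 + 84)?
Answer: 49118/117 ≈ 419.81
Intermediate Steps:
J = -1/351 (J = 1/(-351) = -1/351 ≈ -0.0028490)
Y(j) = 2*j*(1 + j) (Y(j) = (2*j)*(1 + j) = 2*j*(1 + j))
J*66 + Y(-15) = -1/351*66 + 2*(-15)*(1 - 15) = -22/117 + 2*(-15)*(-14) = -22/117 + 420 = 49118/117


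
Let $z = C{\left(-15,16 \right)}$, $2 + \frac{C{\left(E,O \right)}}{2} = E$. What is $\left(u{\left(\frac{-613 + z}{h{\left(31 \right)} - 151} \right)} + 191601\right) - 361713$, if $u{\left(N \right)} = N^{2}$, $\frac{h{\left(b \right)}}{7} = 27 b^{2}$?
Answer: $- \frac{5602513599483599}{32934264484} \approx -1.7011 \cdot 10^{5}$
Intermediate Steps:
$C{\left(E,O \right)} = -4 + 2 E$
$h{\left(b \right)} = 189 b^{2}$ ($h{\left(b \right)} = 7 \cdot 27 b^{2} = 189 b^{2}$)
$z = -34$ ($z = -4 + 2 \left(-15\right) = -4 - 30 = -34$)
$\left(u{\left(\frac{-613 + z}{h{\left(31 \right)} - 151} \right)} + 191601\right) - 361713 = \left(\left(\frac{-613 - 34}{189 \cdot 31^{2} - 151}\right)^{2} + 191601\right) - 361713 = \left(\left(- \frac{647}{189 \cdot 961 - 151}\right)^{2} + 191601\right) - 361713 = \left(\left(- \frac{647}{181629 - 151}\right)^{2} + 191601\right) - 361713 = \left(\left(- \frac{647}{181478}\right)^{2} + 191601\right) - 361713 = \left(\frac{418609}{32934264484} + 191601\right) - 361713 = \frac{6310238009817493}{32934264484} - 361713 = - \frac{5602513599483599}{32934264484}$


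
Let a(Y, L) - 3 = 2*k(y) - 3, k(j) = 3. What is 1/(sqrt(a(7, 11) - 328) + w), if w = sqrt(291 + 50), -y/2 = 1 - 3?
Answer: 1/(sqrt(341) + I*sqrt(322)) ≈ 0.027852 - 0.027065*I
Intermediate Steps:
y = 4 (y = -2*(1 - 3) = -2*(-2) = 4)
w = sqrt(341) ≈ 18.466
a(Y, L) = 6 (a(Y, L) = 3 + (2*3 - 3) = 3 + (6 - 3) = 3 + 3 = 6)
1/(sqrt(a(7, 11) - 328) + w) = 1/(sqrt(6 - 328) + sqrt(341)) = 1/(sqrt(-322) + sqrt(341)) = 1/(I*sqrt(322) + sqrt(341)) = 1/(sqrt(341) + I*sqrt(322))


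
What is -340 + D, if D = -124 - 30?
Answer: -494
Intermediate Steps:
D = -154
-340 + D = -340 - 154 = -494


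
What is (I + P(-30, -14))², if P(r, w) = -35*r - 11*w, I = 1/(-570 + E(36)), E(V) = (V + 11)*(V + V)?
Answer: 11478930235249/7918596 ≈ 1.4496e+6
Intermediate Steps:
E(V) = 2*V*(11 + V) (E(V) = (11 + V)*(2*V) = 2*V*(11 + V))
I = 1/2814 (I = 1/(-570 + 2*36*(11 + 36)) = 1/(-570 + 2*36*47) = 1/(-570 + 3384) = 1/2814 ≈ 0.00035537)
(I + P(-30, -14))² = (1/2814 + (-35*(-30) - 11*(-14)))² = (1/2814 + (1050 + 154))² = (1/2814 + 1204)² = (3388057/2814)² = 11478930235249/7918596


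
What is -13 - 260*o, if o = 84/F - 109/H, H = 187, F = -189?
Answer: 427661/1683 ≈ 254.11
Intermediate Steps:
o = -1729/1683 (o = 84/(-189) - 109/187 = 84*(-1/189) - 109*1/187 = -4/9 - 109/187 = -1729/1683 ≈ -1.0273)
-13 - 260*o = -13 - 260*(-1729/1683) = -13 + 449540/1683 = 427661/1683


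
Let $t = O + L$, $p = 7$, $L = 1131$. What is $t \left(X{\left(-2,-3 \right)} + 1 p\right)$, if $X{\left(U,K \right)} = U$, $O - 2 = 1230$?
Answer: $11815$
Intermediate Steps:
$O = 1232$ ($O = 2 + 1230 = 1232$)
$t = 2363$ ($t = 1232 + 1131 = 2363$)
$t \left(X{\left(-2,-3 \right)} + 1 p\right) = 2363 \left(-2 + 1 \cdot 7\right) = 2363 \left(-2 + 7\right) = 2363 \cdot 5 = 11815$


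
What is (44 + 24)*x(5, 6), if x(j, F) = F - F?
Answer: 0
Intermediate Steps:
x(j, F) = 0
(44 + 24)*x(5, 6) = (44 + 24)*0 = 68*0 = 0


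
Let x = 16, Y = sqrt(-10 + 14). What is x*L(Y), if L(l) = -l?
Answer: -32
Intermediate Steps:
Y = 2 (Y = sqrt(4) = 2)
x*L(Y) = 16*(-1*2) = 16*(-2) = -32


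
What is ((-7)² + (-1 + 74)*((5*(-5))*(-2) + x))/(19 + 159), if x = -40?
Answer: 779/178 ≈ 4.3764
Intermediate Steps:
((-7)² + (-1 + 74)*((5*(-5))*(-2) + x))/(19 + 159) = ((-7)² + (-1 + 74)*((5*(-5))*(-2) - 40))/(19 + 159) = (49 + 73*(-25*(-2) - 40))/178 = (49 + 73*(50 - 40))*(1/178) = (49 + 73*10)*(1/178) = (49 + 730)*(1/178) = 779*(1/178) = 779/178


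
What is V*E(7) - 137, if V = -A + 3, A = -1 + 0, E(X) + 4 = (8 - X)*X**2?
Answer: 43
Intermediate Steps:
E(X) = -4 + X**2*(8 - X) (E(X) = -4 + (8 - X)*X**2 = -4 + X**2*(8 - X))
A = -1
V = 4 (V = -1*(-1) + 3 = 1 + 3 = 4)
V*E(7) - 137 = 4*(-4 - 1*7**3 + 8*7**2) - 137 = 4*(-4 - 1*343 + 8*49) - 137 = 4*(-4 - 343 + 392) - 137 = 4*45 - 137 = 180 - 137 = 43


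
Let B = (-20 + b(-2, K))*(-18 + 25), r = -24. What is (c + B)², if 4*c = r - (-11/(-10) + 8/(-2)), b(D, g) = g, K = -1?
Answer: 37100281/1600 ≈ 23188.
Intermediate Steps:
c = -211/40 (c = (-24 - (-11/(-10) + 8/(-2)))/4 = (-24 - (-11*(-⅒) + 8*(-½)))/4 = (-24 - (11/10 - 4))/4 = (-24 - 1*(-29/10))/4 = (-24 + 29/10)/4 = (¼)*(-211/10) = -211/40 ≈ -5.2750)
B = -147 (B = (-20 - 1)*(-18 + 25) = -21*7 = -147)
(c + B)² = (-211/40 - 147)² = (-6091/40)² = 37100281/1600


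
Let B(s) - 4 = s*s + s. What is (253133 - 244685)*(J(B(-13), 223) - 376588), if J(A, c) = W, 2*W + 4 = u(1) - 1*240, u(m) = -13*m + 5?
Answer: -3182479872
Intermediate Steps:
B(s) = 4 + s + s² (B(s) = 4 + (s*s + s) = 4 + (s² + s) = 4 + (s + s²) = 4 + s + s²)
u(m) = 5 - 13*m
W = -126 (W = -2 + ((5 - 13*1) - 1*240)/2 = -2 + ((5 - 13) - 240)/2 = -2 + (-8 - 240)/2 = -2 + (½)*(-248) = -2 - 124 = -126)
J(A, c) = -126
(253133 - 244685)*(J(B(-13), 223) - 376588) = (253133 - 244685)*(-126 - 376588) = 8448*(-376714) = -3182479872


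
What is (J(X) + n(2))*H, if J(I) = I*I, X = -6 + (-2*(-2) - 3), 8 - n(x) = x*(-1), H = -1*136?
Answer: -4760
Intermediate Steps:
H = -136
n(x) = 8 + x (n(x) = 8 - x*(-1) = 8 - (-1)*x = 8 + x)
X = -5 (X = -6 + (4 - 3) = -6 + 1 = -5)
J(I) = I²
(J(X) + n(2))*H = ((-5)² + (8 + 2))*(-136) = (25 + 10)*(-136) = 35*(-136) = -4760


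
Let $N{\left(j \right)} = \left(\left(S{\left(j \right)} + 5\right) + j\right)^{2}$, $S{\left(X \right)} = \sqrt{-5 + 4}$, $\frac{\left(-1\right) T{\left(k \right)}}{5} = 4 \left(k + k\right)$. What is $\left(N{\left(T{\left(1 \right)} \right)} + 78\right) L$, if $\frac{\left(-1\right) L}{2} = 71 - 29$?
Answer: $-109368 + 5880 i \approx -1.0937 \cdot 10^{5} + 5880.0 i$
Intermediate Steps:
$T{\left(k \right)} = - 40 k$ ($T{\left(k \right)} = - 5 \cdot 4 \left(k + k\right) = - 5 \cdot 4 \cdot 2 k = - 5 \cdot 8 k = - 40 k$)
$S{\left(X \right)} = i$ ($S{\left(X \right)} = \sqrt{-1} = i$)
$L = -84$ ($L = - 2 \left(71 - 29\right) = \left(-2\right) 42 = -84$)
$N{\left(j \right)} = \left(5 + i + j\right)^{2}$ ($N{\left(j \right)} = \left(\left(i + 5\right) + j\right)^{2} = \left(\left(5 + i\right) + j\right)^{2} = \left(5 + i + j\right)^{2}$)
$\left(N{\left(T{\left(1 \right)} \right)} + 78\right) L = \left(\left(5 + i - 40\right)^{2} + 78\right) \left(-84\right) = \left(\left(-35 + i\right)^{2} + 78\right) \left(-84\right) = \left(78 + \left(-35 + i\right)^{2}\right) \left(-84\right) = -6552 - 84 \left(-35 + i\right)^{2}$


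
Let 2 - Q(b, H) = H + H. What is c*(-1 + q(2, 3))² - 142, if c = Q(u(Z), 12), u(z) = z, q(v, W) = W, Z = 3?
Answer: -230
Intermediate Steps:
Q(b, H) = 2 - 2*H (Q(b, H) = 2 - (H + H) = 2 - 2*H)
c = -22 (c = 2 - 2*12 = 2 - 24 = -22)
c*(-1 + q(2, 3))² - 142 = -22*(-1 + 3)² - 142 = -22*2² - 142 = -22*4 - 142 = -88 - 142 = -230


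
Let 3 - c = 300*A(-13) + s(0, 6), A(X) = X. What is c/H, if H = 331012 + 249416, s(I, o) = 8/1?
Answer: 3895/580428 ≈ 0.0067106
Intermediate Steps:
s(I, o) = 8 (s(I, o) = 8*1 = 8)
H = 580428
c = 3895 (c = 3 - (300*(-13) + 8) = 3 - (-3900 + 8) = 3 - 1*(-3892) = 3 + 3892 = 3895)
c/H = 3895/580428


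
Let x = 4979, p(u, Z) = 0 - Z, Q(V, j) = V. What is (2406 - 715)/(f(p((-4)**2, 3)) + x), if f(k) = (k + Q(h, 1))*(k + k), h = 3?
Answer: 1691/4979 ≈ 0.33963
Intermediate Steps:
p(u, Z) = -Z
f(k) = 2*k*(3 + k) (f(k) = (k + 3)*(k + k) = (3 + k)*(2*k) = 2*k*(3 + k))
(2406 - 715)/(f(p((-4)**2, 3)) + x) = (2406 - 715)/(2*(-1*3)*(3 - 1*3) + 4979) = 1691/(2*(-3)*(3 - 3) + 4979) = 1691/(2*(-3)*0 + 4979) = 1691/(0 + 4979) = 1691/4979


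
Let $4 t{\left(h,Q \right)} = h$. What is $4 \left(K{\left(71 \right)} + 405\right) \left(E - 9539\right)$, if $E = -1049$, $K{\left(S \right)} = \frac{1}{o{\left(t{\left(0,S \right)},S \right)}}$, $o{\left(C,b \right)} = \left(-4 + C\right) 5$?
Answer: $- \frac{85752212}{5} \approx -1.715 \cdot 10^{7}$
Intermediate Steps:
$t{\left(h,Q \right)} = \frac{h}{4}$
$o{\left(C,b \right)} = -20 + 5 C$
$K{\left(S \right)} = - \frac{1}{20}$ ($K{\left(S \right)} = \frac{1}{-20 + 5 \cdot \frac{1}{4} \cdot 0} = \frac{1}{-20 + 5 \cdot 0} = \frac{1}{-20 + 0} = \frac{1}{-20} = - \frac{1}{20}$)
$4 \left(K{\left(71 \right)} + 405\right) \left(E - 9539\right) = 4 \left(- \frac{1}{20} + 405\right) \left(-1049 - 9539\right) = 4 \cdot \frac{8099}{20} \left(-10588\right) = 4 \left(- \frac{21438053}{5}\right) = - \frac{85752212}{5}$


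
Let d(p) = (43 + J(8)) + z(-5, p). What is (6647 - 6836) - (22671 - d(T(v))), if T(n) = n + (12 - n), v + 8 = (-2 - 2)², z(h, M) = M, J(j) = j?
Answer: -22797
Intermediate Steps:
v = 8 (v = -8 + (-2 - 2)² = -8 + (-4)² = -8 + 16 = 8)
T(n) = 12
d(p) = 51 + p (d(p) = (43 + 8) + p = 51 + p)
(6647 - 6836) - (22671 - d(T(v))) = (6647 - 6836) - (22671 - (51 + 12)) = -189 - (22671 - 1*63) = -189 - (22671 - 63) = -189 - 1*22608 = -189 - 22608 = -22797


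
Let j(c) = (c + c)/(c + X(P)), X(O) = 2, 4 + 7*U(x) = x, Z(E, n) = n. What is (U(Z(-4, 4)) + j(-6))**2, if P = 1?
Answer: 9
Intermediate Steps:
U(x) = -4/7 + x/7
j(c) = 2*c/(2 + c) (j(c) = (c + c)/(c + 2) = (2*c)/(2 + c) = 2*c/(2 + c))
(U(Z(-4, 4)) + j(-6))**2 = ((-4/7 + (1/7)*4) + 2*(-6)/(2 - 6))**2 = ((-4/7 + 4/7) + 2*(-6)/(-4))**2 = (0 + 2*(-6)*(-1/4))**2 = (0 + 3)**2 = 3**2 = 9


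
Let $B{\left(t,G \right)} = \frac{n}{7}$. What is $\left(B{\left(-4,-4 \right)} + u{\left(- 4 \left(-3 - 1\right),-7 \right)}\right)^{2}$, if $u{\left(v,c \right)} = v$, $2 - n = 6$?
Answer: $\frac{11664}{49} \approx 238.04$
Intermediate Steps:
$n = -4$ ($n = 2 - 6 = -4$)
$B{\left(t,G \right)} = - \frac{4}{7}$
$\left(B{\left(-4,-4 \right)} + u{\left(- 4 \left(-3 - 1\right),-7 \right)}\right)^{2} = \left(- \frac{4}{7} - 4 \left(-3 - 1\right)\right)^{2} = \left(- \frac{4}{7} - -16\right)^{2} = \left(- \frac{4}{7} + 16\right)^{2} = \left(\frac{108}{7}\right)^{2} = \frac{11664}{49}$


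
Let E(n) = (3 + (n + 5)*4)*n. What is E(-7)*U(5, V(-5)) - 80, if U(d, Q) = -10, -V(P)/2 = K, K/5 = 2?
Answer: -430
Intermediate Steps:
K = 10 (K = 5*2 = 10)
V(P) = -20 (V(P) = -2*10 = -20)
E(n) = n*(23 + 4*n) (E(n) = (3 + (5 + n)*4)*n = (3 + (20 + 4*n))*n = (23 + 4*n)*n = n*(23 + 4*n))
E(-7)*U(5, V(-5)) - 80 = -7*(23 + 4*(-7))*(-10) - 80 = -7*(23 - 28)*(-10) - 80 = -7*(-5)*(-10) - 80 = 35*(-10) - 80 = -350 - 80 = -430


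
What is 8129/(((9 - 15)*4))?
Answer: -8129/24 ≈ -338.71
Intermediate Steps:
8129/(((9 - 15)*4)) = 8129/((-6*4)) = 8129/(-24) = 8129*(-1/24) = -8129/24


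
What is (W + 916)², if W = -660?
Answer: 65536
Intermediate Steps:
(W + 916)² = (-660 + 916)² = 256² = 65536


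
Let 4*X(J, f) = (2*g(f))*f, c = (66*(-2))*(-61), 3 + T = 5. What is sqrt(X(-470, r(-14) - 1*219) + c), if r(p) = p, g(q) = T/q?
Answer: sqrt(8053) ≈ 89.739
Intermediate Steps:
T = 2 (T = -3 + 5 = 2)
g(q) = 2/q
c = 8052 (c = -132*(-61) = 8052)
X(J, f) = 1 (X(J, f) = ((2*(2/f))*f)/4 = ((4/f)*f)/4 = (1/4)*4 = 1)
sqrt(X(-470, r(-14) - 1*219) + c) = sqrt(1 + 8052) = sqrt(8053)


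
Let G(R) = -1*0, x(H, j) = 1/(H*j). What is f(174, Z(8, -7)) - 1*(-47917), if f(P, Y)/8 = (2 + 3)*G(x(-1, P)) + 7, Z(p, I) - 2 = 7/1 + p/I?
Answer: 47973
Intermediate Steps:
x(H, j) = 1/(H*j)
G(R) = 0
Z(p, I) = 9 + p/I (Z(p, I) = 2 + (7/1 + p/I) = 2 + (7*1 + p/I) = 2 + (7 + p/I) = 9 + p/I)
f(P, Y) = 56 (f(P, Y) = 8*((2 + 3)*0 + 7) = 8*(5*0 + 7) = 8*(0 + 7) = 8*7 = 56)
f(174, Z(8, -7)) - 1*(-47917) = 56 - 1*(-47917) = 56 + 47917 = 47973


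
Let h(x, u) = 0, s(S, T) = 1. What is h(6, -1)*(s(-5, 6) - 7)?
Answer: 0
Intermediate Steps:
h(6, -1)*(s(-5, 6) - 7) = 0*(1 - 7) = 0*(-6) = 0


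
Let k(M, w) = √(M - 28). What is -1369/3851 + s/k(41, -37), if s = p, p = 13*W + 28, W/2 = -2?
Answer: -1369/3851 - 24*√13/13 ≈ -7.0119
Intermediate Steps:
W = -4 (W = 2*(-2) = -4)
k(M, w) = √(-28 + M)
p = -24 (p = 13*(-4) + 28 = -52 + 28 = -24)
s = -24
-1369/3851 + s/k(41, -37) = -1369/3851 - 24/√(-28 + 41) = -1369*1/3851 - 24*√13/13 = -1369/3851 - 24*√13/13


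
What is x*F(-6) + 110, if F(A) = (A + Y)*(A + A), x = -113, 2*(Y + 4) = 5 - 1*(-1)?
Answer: -9382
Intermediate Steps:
Y = -1 (Y = -4 + (5 - 1*(-1))/2 = -4 + (5 + 1)/2 = -4 + (1/2)*6 = -4 + 3 = -1)
F(A) = 2*A*(-1 + A) (F(A) = (A - 1)*(A + A) = (-1 + A)*(2*A) = 2*A*(-1 + A))
x*F(-6) + 110 = -226*(-6)*(-1 - 6) + 110 = -226*(-6)*(-7) + 110 = -113*84 + 110 = -9492 + 110 = -9382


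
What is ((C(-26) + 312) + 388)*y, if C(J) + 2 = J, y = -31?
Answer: -20832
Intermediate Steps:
C(J) = -2 + J
((C(-26) + 312) + 388)*y = (((-2 - 26) + 312) + 388)*(-31) = ((-28 + 312) + 388)*(-31) = (284 + 388)*(-31) = 672*(-31) = -20832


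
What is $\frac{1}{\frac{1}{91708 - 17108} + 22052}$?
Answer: $\frac{74600}{1645079201} \approx 4.5347 \cdot 10^{-5}$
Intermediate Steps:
$\frac{1}{\frac{1}{91708 - 17108} + 22052} = \frac{1}{\frac{1}{74600} + 22052} = \frac{1}{\frac{1645079201}{74600}} = \frac{74600}{1645079201}$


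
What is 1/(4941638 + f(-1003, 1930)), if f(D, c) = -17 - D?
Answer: 1/4942624 ≈ 2.0232e-7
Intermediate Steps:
1/(4941638 + f(-1003, 1930)) = 1/(4941638 + (-17 - 1*(-1003))) = 1/(4941638 + (-17 + 1003)) = 1/(4941638 + 986) = 1/4942624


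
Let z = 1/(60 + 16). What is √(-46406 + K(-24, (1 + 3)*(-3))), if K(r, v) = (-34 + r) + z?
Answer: I*√67093997/38 ≈ 215.56*I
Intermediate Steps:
z = 1/76 ≈ 0.013158
K(r, v) = -2583/76 + r (K(r, v) = (-34 + r) + 1/76 = -2583/76 + r)
√(-46406 + K(-24, (1 + 3)*(-3))) = √(-46406 + (-2583/76 - 24)) = √(-46406 - 4407/76) = √(-3531263/76) = I*√67093997/38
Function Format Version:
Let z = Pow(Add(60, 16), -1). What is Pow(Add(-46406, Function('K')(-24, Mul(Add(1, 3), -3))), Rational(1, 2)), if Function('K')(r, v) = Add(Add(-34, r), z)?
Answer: Mul(Rational(1, 38), I, Pow(67093997, Rational(1, 2))) ≈ Mul(215.56, I)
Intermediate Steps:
z = Rational(1, 76) (z = Pow(76, -1) = Rational(1, 76) ≈ 0.013158)
Function('K')(r, v) = Add(Rational(-2583, 76), r) (Function('K')(r, v) = Add(Add(-34, r), Rational(1, 76)) = Add(Rational(-2583, 76), r))
Pow(Add(-46406, Function('K')(-24, Mul(Add(1, 3), -3))), Rational(1, 2)) = Pow(Add(-46406, Add(Rational(-2583, 76), -24)), Rational(1, 2)) = Pow(Add(-46406, Rational(-4407, 76)), Rational(1, 2)) = Pow(Rational(-3531263, 76), Rational(1, 2)) = Mul(Rational(1, 38), I, Pow(67093997, Rational(1, 2)))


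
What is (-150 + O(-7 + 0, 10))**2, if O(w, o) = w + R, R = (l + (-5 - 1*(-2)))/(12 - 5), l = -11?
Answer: 25281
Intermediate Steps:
R = -2 (R = (-11 + (-5 - 1*(-2)))/(12 - 5) = (-11 + (-5 + 2))/7 = (-11 - 3)*(1/7) = -14*1/7 = -2)
O(w, o) = -2 + w (O(w, o) = w - 2 = -2 + w)
(-150 + O(-7 + 0, 10))**2 = (-150 + (-2 + (-7 + 0)))**2 = (-150 + (-2 - 7))**2 = (-150 - 9)**2 = (-159)**2 = 25281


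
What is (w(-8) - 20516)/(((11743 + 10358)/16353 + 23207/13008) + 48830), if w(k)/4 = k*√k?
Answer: -161635552192/384732444437 - 504224768*I*√2/384732444437 ≈ -0.42012 - 0.0018534*I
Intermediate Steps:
w(k) = 4*k^(3/2) (w(k) = 4*(k*√k) = 4*k^(3/2))
(w(-8) - 20516)/(((11743 + 10358)/16353 + 23207/13008) + 48830) = (4*(-8)^(3/2) - 20516)/(((11743 + 10358)/16353 + 23207/13008) + 48830) = (4*(-16*I*√2) - 20516)/((22101*(1/16353) + 23207*(1/13008)) + 48830) = (-64*I*√2 - 20516)/((7367/5451 + 23207/13008) + 48830) = (-20516 - 64*I*√2)/(24703477/7878512 + 48830) = (-20516 - 64*I*√2)/(384732444437/7878512) = (-20516 - 64*I*√2)*(7878512/384732444437) = -161635552192/384732444437 - 504224768*I*√2/384732444437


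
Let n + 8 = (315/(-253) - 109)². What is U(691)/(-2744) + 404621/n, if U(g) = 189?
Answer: 633222997369/19047564004 ≈ 33.244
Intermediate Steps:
n = 777451592/64009 (n = -8 + (315/(-253) - 109)² = -8 + (315*(-1/253) - 109)² = -8 + (-315/253 - 109)² = -8 + (-27892/253)² = -8 + 777963664/64009 = 777451592/64009 ≈ 12146.)
U(691)/(-2744) + 404621/n = 189/(-2744) + 404621/(777451592/64009) = 189*(-1/2744) + 404621*(64009/777451592) = -27/392 + 25899385589/777451592 = 633222997369/19047564004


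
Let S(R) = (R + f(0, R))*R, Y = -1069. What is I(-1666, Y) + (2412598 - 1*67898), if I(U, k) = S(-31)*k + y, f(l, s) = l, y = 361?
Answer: 1317752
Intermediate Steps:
S(R) = R**2 (S(R) = (R + 0)*R = R*R = R**2)
I(U, k) = 361 + 961*k (I(U, k) = (-31)**2*k + 361 = 961*k + 361 = 361 + 961*k)
I(-1666, Y) + (2412598 - 1*67898) = (361 + 961*(-1069)) + (2412598 - 1*67898) = (361 - 1027309) + (2412598 - 67898) = -1026948 + 2344700 = 1317752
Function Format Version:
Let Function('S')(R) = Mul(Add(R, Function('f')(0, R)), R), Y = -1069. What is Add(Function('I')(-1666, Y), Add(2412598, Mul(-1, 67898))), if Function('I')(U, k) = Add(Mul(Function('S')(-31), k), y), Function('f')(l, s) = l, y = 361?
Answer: 1317752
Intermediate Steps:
Function('S')(R) = Pow(R, 2) (Function('S')(R) = Mul(Add(R, 0), R) = Mul(R, R) = Pow(R, 2))
Function('I')(U, k) = Add(361, Mul(961, k)) (Function('I')(U, k) = Add(Mul(Pow(-31, 2), k), 361) = Add(Mul(961, k), 361) = Add(361, Mul(961, k)))
Add(Function('I')(-1666, Y), Add(2412598, Mul(-1, 67898))) = Add(Add(361, Mul(961, -1069)), Add(2412598, Mul(-1, 67898))) = Add(Add(361, -1027309), Add(2412598, -67898)) = Add(-1026948, 2344700) = 1317752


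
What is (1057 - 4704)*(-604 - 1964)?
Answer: 9365496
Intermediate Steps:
(1057 - 4704)*(-604 - 1964) = -3647*(-2568) = 9365496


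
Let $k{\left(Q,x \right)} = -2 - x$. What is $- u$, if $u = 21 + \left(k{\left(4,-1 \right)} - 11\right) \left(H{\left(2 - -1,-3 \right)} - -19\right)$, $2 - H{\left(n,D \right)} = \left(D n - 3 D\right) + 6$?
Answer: $159$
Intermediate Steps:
$H{\left(n,D \right)} = -4 + 3 D - D n$ ($H{\left(n,D \right)} = 2 - \left(\left(D n - 3 D\right) + 6\right) = 2 - \left(\left(- 3 D + D n\right) + 6\right) = 2 - \left(6 - 3 D + D n\right) = -4 + 3 D - D n$)
$u = -159$ ($u = 21 + \left(\left(-2 - -1\right) - 11\right) \left(\left(-4 + 3 \left(-3\right) - - 3 \left(2 - -1\right)\right) - -19\right) = 21 + \left(\left(-2 + 1\right) - 11\right) \left(\left(-4 - 9 - - 3 \left(2 + 1\right)\right) + 19\right) = 21 + \left(-1 - 11\right) \left(\left(-4 - 9 - \left(-3\right) 3\right) + 19\right) = 21 - 12 \left(\left(-4 - 9 + 9\right) + 19\right) = 21 - 12 \left(-4 + 19\right) = 21 - 180 = -159$)
$- u = \left(-1\right) \left(-159\right) = 159$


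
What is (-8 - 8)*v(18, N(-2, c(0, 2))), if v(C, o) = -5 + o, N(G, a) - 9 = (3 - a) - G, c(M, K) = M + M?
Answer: -144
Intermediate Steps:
c(M, K) = 2*M
N(G, a) = 12 - G - a (N(G, a) = 9 + ((3 - a) - G) = 9 + (3 - G - a) = 12 - G - a)
(-8 - 8)*v(18, N(-2, c(0, 2))) = (-8 - 8)*(-5 + (12 - 1*(-2) - 2*0)) = -16*(-5 + (12 + 2 - 1*0)) = -16*(-5 + (12 + 2 + 0)) = -16*(-5 + 14) = -16*9 = -144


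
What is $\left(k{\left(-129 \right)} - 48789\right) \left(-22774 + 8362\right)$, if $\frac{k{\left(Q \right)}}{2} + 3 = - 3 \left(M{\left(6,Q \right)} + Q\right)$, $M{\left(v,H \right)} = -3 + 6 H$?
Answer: $624889908$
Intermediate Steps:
$k{\left(Q \right)} = 12 - 42 Q$ ($k{\left(Q \right)} = -6 + 2 \left(- 3 \left(\left(-3 + 6 Q\right) + Q\right)\right) = -6 + 2 \left(- 3 \left(-3 + 7 Q\right)\right) = -6 + 2 \left(9 - 21 Q\right) = -6 - \left(-18 + 42 Q\right) = 12 - 42 Q$)
$\left(k{\left(-129 \right)} - 48789\right) \left(-22774 + 8362\right) = \left(\left(12 - -5418\right) - 48789\right) \left(-22774 + 8362\right) = \left(\left(12 + 5418\right) - 48789\right) \left(-14412\right) = \left(5430 - 48789\right) \left(-14412\right) = \left(-43359\right) \left(-14412\right) = 624889908$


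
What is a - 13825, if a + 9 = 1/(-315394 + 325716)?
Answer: -142794547/10322 ≈ -13834.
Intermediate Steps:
a = -92897/10322 (a = -9 + 1/(-315394 + 325716) = -9 + 1/10322 = -92897/10322 ≈ -8.9999)
a - 13825 = -92897/10322 - 13825 = -142794547/10322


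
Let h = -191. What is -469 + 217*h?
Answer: -41916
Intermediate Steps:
-469 + 217*h = -469 + 217*(-191) = -469 - 41447 = -41916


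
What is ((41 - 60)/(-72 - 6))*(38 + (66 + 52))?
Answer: 38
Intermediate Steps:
((41 - 60)/(-72 - 6))*(38 + (66 + 52)) = (-19/(-78))*(38 + 118) = -19*(-1/78)*156 = (19/78)*156 = 38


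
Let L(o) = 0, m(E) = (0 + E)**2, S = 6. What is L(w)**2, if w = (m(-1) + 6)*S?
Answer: 0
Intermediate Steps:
m(E) = E**2
w = 42 (w = ((-1)**2 + 6)*6 = (1 + 6)*6 = 7*6 = 42)
L(w)**2 = 0**2 = 0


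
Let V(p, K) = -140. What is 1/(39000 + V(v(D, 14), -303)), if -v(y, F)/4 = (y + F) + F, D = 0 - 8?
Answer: 1/38860 ≈ 2.5733e-5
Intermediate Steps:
D = -8
v(y, F) = -8*F - 4*y (v(y, F) = -4*((y + F) + F) = -4*((F + y) + F) = -4*(y + 2*F) = -8*F - 4*y)
1/(39000 + V(v(D, 14), -303)) = 1/(39000 - 140) = 1/38860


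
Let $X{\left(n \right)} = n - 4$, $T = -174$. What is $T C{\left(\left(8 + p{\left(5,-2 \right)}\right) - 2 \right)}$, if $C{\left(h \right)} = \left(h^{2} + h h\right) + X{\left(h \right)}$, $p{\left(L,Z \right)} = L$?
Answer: $-43326$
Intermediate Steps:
$X{\left(n \right)} = -4 + n$
$C{\left(h \right)} = -4 + h + 2 h^{2}$ ($C{\left(h \right)} = \left(h^{2} + h h\right) + \left(-4 + h\right) = \left(h^{2} + h^{2}\right) + \left(-4 + h\right) = 2 h^{2} + \left(-4 + h\right) = -4 + h + 2 h^{2}$)
$T C{\left(\left(8 + p{\left(5,-2 \right)}\right) - 2 \right)} = - 174 \left(-4 + \left(\left(8 + 5\right) - 2\right) + 2 \left(\left(8 + 5\right) - 2\right)^{2}\right) = - 174 \left(-4 + \left(13 - 2\right) + 2 \left(13 - 2\right)^{2}\right) = - 174 \left(-4 + 11 + 2 \cdot 11^{2}\right) = - 174 \left(-4 + 11 + 2 \cdot 121\right) = - 174 \left(-4 + 11 + 242\right) = \left(-174\right) 249 = -43326$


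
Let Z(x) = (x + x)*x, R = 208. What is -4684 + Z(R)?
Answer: 81844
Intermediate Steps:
Z(x) = 2*x² (Z(x) = (2*x)*x = 2*x²)
-4684 + Z(R) = -4684 + 2*208² = -4684 + 2*43264 = -4684 + 86528 = 81844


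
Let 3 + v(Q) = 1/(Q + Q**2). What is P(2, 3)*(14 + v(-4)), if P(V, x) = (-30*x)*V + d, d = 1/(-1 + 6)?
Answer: -119567/60 ≈ -1992.8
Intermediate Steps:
d = 1/5 ≈ 0.20000
v(Q) = -3 + 1/(Q + Q**2)
P(V, x) = 1/5 - 30*V*x (P(V, x) = (-30*x)*V + 1/5 = -30*V*x + 1/5 = 1/5 - 30*V*x)
P(2, 3)*(14 + v(-4)) = (1/5 - 30*2*3)*(14 + (1 - 3*(-4) - 3*(-4)**2)/((-4)*(1 - 4))) = (1/5 - 180)*(14 - 1/4*(1 + 12 - 3*16)/(-3)) = -899*(14 - 1/4*(-1/3)*(1 + 12 - 48))/5 = -899*(14 - 1/4*(-1/3)*(-35))/5 = -899*(14 - 35/12)/5 = -899/5*133/12 = -119567/60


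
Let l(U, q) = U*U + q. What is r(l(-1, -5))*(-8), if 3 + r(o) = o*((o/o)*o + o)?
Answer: -232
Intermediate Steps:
l(U, q) = q + U² (l(U, q) = U² + q = q + U²)
r(o) = -3 + 2*o² (r(o) = -3 + o*((o/o)*o + o) = -3 + o*(1*o + o) = -3 + o*(o + o) = -3 + o*(2*o) = -3 + 2*o²)
r(l(-1, -5))*(-8) = (-3 + 2*(-5 + (-1)²)²)*(-8) = (-3 + 2*(-5 + 1)²)*(-8) = (-3 + 2*(-4)²)*(-8) = (-3 + 2*16)*(-8) = (-3 + 32)*(-8) = 29*(-8) = -232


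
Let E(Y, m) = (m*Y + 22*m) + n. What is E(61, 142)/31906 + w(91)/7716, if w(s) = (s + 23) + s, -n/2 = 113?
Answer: 47868845/123093348 ≈ 0.38888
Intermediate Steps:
n = -226 (n = -2*113 = -226)
E(Y, m) = -226 + 22*m + Y*m (E(Y, m) = (m*Y + 22*m) - 226 = (Y*m + 22*m) - 226 = (22*m + Y*m) - 226 = -226 + 22*m + Y*m)
w(s) = 23 + 2*s (w(s) = (23 + s) + s = 23 + 2*s)
E(61, 142)/31906 + w(91)/7716 = (-226 + 22*142 + 61*142)/31906 + (23 + 2*91)/7716 = (-226 + 3124 + 8662)*(1/31906) + (23 + 182)*(1/7716) = 11560*(1/31906) + 205*(1/7716) = 5780/15953 + 205/7716 = 47868845/123093348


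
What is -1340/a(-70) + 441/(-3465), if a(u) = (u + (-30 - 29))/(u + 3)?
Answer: -4938803/7095 ≈ -696.10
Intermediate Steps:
a(u) = (-59 + u)/(3 + u) (a(u) = (u - 59)/(3 + u) = (-59 + u)/(3 + u))
-1340/a(-70) + 441/(-3465) = -1340*(3 - 70)/(-59 - 70) + 441/(-3465) = -1340/(-129/(-67)) + 441*(-1/3465) = -1340/((-1/67*(-129))) - 7/55 = -1340/129/67 - 7/55 = -1340*67/129 - 7/55 = -89780/129 - 7/55 = -4938803/7095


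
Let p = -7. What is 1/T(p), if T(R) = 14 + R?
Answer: ⅐ ≈ 0.14286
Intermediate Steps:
1/T(p) = 1/(14 - 7) = 1/7 = ⅐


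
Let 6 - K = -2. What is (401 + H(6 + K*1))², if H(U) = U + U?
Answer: 184041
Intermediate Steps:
K = 8 (K = 6 - 1*(-2) = 6 + 2 = 8)
H(U) = 2*U
(401 + H(6 + K*1))² = (401 + 2*(6 + 8*1))² = (401 + 2*(6 + 8))² = (401 + 2*14)² = (401 + 28)² = 429² = 184041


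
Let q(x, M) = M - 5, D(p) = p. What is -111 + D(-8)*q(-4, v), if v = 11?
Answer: -159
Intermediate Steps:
q(x, M) = -5 + M
-111 + D(-8)*q(-4, v) = -111 - 8*(-5 + 11) = -111 - 8*6 = -111 - 48 = -159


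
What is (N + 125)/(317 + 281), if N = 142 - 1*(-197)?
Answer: 232/299 ≈ 0.77592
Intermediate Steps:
N = 339 (N = 142 + 197 = 339)
(N + 125)/(317 + 281) = (339 + 125)/(317 + 281) = 464/598 = 464*(1/598) = 232/299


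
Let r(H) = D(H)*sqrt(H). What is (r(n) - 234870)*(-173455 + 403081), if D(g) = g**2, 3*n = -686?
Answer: -53932258620 + 84047504408*I*sqrt(42)/3 ≈ -5.3932e+10 + 1.8156e+11*I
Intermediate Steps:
n = -686/3 (n = (1/3)*(-686) = -686/3 ≈ -228.67)
r(H) = H**(5/2) (r(H) = H**2*sqrt(H) = H**(5/2))
(r(n) - 234870)*(-173455 + 403081) = ((-686/3)**(5/2) - 234870)*(-173455 + 403081) = (3294172*I*sqrt(42)/27 - 234870)*229626 = (-234870 + 3294172*I*sqrt(42)/27)*229626 = -53932258620 + 84047504408*I*sqrt(42)/3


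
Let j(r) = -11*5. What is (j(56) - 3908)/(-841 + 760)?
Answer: 1321/27 ≈ 48.926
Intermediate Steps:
j(r) = -55
(j(56) - 3908)/(-841 + 760) = (-55 - 3908)/(-841 + 760) = -3963/(-81) = -3963*(-1/81) = 1321/27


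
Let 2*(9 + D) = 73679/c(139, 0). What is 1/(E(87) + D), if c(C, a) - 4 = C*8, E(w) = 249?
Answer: 2232/609359 ≈ 0.0036629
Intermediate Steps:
c(C, a) = 4 + 8*C (c(C, a) = 4 + C*8 = 4 + 8*C)
D = 53591/2232 (D = -9 + (73679/(4 + 8*139))/2 = -9 + (73679/(4 + 1112))/2 = -9 + (73679/1116)/2 = -9 + (73679*(1/1116))/2 = -9 + (½)*(73679/1116) = -9 + 73679/2232 = 53591/2232 ≈ 24.010)
1/(E(87) + D) = 1/(249 + 53591/2232) = 1/(609359/2232) = 2232/609359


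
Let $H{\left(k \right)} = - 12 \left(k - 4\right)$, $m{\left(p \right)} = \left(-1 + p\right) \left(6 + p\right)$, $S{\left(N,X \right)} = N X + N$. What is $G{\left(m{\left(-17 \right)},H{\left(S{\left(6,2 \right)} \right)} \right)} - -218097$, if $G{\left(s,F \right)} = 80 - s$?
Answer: $217979$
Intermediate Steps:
$S{\left(N,X \right)} = N + N X$
$H{\left(k \right)} = 48 - 12 k$ ($H{\left(k \right)} = - 12 \left(-4 + k\right) = 48 - 12 k$)
$G{\left(m{\left(-17 \right)},H{\left(S{\left(6,2 \right)} \right)} \right)} - -218097 = \left(80 - \left(-6 + \left(-17\right)^{2} + 5 \left(-17\right)\right)\right) - -218097 = \left(80 - \left(-6 + 289 - 85\right)\right) + 218097 = \left(80 - 198\right) + 218097 = -118 + 218097 = 217979$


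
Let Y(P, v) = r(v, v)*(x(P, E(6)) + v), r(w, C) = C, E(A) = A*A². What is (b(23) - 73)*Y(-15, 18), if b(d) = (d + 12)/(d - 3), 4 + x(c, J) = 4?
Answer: -23085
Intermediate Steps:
E(A) = A³
x(c, J) = 0 (x(c, J) = -4 + 4 = 0)
b(d) = (12 + d)/(-3 + d)
Y(P, v) = v² (Y(P, v) = v*(0 + v) = v*v = v²)
(b(23) - 73)*Y(-15, 18) = ((12 + 23)/(-3 + 23) - 73)*18² = (35/20 - 73)*324 = ((1/20)*35 - 73)*324 = (7/4 - 73)*324 = -285/4*324 = -23085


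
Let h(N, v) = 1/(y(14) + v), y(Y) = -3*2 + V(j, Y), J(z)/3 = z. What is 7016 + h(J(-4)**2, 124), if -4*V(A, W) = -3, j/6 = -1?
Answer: 3332604/475 ≈ 7016.0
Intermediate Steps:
j = -6 (j = 6*(-1) = -6)
J(z) = 3*z
V(A, W) = 3/4 (V(A, W) = -1/4*(-3) = 3/4)
y(Y) = -21/4 (y(Y) = -3*2 + 3/4 = -6 + 3/4 = -21/4)
h(N, v) = 1/(-21/4 + v)
7016 + h(J(-4)**2, 124) = 7016 + 4/(-21 + 4*124) = 7016 + 4/(-21 + 496) = 7016 + 4/475 = 3332604/475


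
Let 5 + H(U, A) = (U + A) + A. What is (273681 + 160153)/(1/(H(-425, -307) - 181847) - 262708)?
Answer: -79344334094/48046928829 ≈ -1.6514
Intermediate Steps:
H(U, A) = -5 + U + 2*A (H(U, A) = -5 + ((U + A) + A) = -5 + ((A + U) + A) = -5 + (U + 2*A) = -5 + U + 2*A)
(273681 + 160153)/(1/(H(-425, -307) - 181847) - 262708) = (273681 + 160153)/(1/((-5 - 425 + 2*(-307)) - 181847) - 262708) = 433834/(1/((-5 - 425 - 614) - 181847) - 262708) = 433834/(1/(-1044 - 181847) - 262708) = 433834/(1/(-182891) - 262708) = 433834/(-1/182891 - 262708) = 433834/(-48046928829/182891) = 433834*(-182891/48046928829) = -79344334094/48046928829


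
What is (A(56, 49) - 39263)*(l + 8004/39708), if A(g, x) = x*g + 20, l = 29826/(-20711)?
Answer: 3098035010503/68532699 ≈ 45205.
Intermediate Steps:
l = -29826/20711 (l = 29826*(-1/20711) = -29826/20711 ≈ -1.4401)
A(g, x) = 20 + g*x (A(g, x) = g*x + 20 = 20 + g*x)
(A(56, 49) - 39263)*(l + 8004/39708) = ((20 + 56*49) - 39263)*(-29826/20711 + 8004/39708) = ((20 + 2744) - 39263)*(-29826/20711 + 8004*(1/39708)) = (2764 - 39263)*(-29826/20711 + 667/3309) = -36499*(-84879997/68532699) = 3098035010503/68532699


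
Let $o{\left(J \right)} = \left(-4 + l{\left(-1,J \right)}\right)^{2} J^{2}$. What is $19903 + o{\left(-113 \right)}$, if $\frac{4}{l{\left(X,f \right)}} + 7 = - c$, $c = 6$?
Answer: $\frac{43407191}{169} \approx 2.5685 \cdot 10^{5}$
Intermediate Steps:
$l{\left(X,f \right)} = - \frac{4}{13}$ ($l{\left(X,f \right)} = \frac{4}{-7 - 6} = \frac{4}{-13} = 4 \left(- \frac{1}{13}\right) = - \frac{4}{13}$)
$o{\left(J \right)} = \frac{3136 J^{2}}{169}$ ($o{\left(J \right)} = \left(-4 - \frac{4}{13}\right)^{2} J^{2} = \left(- \frac{56}{13}\right)^{2} J^{2} = \frac{3136 J^{2}}{169}$)
$19903 + o{\left(-113 \right)} = 19903 + \frac{3136 \left(-113\right)^{2}}{169} = 19903 + \frac{3136}{169} \cdot 12769 = 19903 + \frac{40043584}{169} = \frac{43407191}{169}$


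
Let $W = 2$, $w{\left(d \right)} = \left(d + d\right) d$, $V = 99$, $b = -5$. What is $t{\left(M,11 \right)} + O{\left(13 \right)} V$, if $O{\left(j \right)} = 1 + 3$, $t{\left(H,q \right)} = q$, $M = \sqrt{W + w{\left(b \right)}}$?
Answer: $407$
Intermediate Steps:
$w{\left(d \right)} = 2 d^{2}$ ($w{\left(d \right)} = 2 d d = 2 d^{2}$)
$M = 2 \sqrt{13}$ ($M = \sqrt{2 + 2 \left(-5\right)^{2}} = \sqrt{2 + 2 \cdot 25} = \sqrt{2 + 50} = \sqrt{52} = 2 \sqrt{13} \approx 7.2111$)
$O{\left(j \right)} = 4$
$t{\left(M,11 \right)} + O{\left(13 \right)} V = 11 + 4 \cdot 99 = 11 + 396 = 407$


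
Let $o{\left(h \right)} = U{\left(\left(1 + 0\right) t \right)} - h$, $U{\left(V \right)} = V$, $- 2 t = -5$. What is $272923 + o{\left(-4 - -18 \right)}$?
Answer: $\frac{545823}{2} \approx 2.7291 \cdot 10^{5}$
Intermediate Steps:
$t = \frac{5}{2}$ ($t = \left(- \frac{1}{2}\right) \left(-5\right) = \frac{5}{2} \approx 2.5$)
$o{\left(h \right)} = \frac{5}{2} - h$ ($o{\left(h \right)} = \left(1 + 0\right) \frac{5}{2} - h = 1 \cdot \frac{5}{2} - h = \frac{5}{2} - h$)
$272923 + o{\left(-4 - -18 \right)} = 272923 + \left(\frac{5}{2} - \left(-4 - -18\right)\right) = 272923 + \left(\frac{5}{2} - \left(-4 + 18\right)\right) = 272923 + \left(\frac{5}{2} - 14\right) = 272923 - \frac{23}{2} = \frac{545823}{2}$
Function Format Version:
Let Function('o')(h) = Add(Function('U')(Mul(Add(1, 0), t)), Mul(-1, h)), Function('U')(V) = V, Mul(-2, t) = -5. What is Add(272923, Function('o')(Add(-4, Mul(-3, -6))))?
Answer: Rational(545823, 2) ≈ 2.7291e+5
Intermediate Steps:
t = Rational(5, 2) (t = Mul(Rational(-1, 2), -5) = Rational(5, 2) ≈ 2.5000)
Function('o')(h) = Add(Rational(5, 2), Mul(-1, h)) (Function('o')(h) = Add(Mul(Add(1, 0), Rational(5, 2)), Mul(-1, h)) = Add(Mul(1, Rational(5, 2)), Mul(-1, h)) = Add(Rational(5, 2), Mul(-1, h)))
Add(272923, Function('o')(Add(-4, Mul(-3, -6)))) = Add(272923, Add(Rational(5, 2), Mul(-1, Add(-4, Mul(-3, -6))))) = Add(272923, Add(Rational(5, 2), Mul(-1, Add(-4, 18)))) = Add(272923, Add(Rational(5, 2), Mul(-1, 14))) = Add(272923, Add(Rational(5, 2), -14)) = Add(272923, Rational(-23, 2)) = Rational(545823, 2)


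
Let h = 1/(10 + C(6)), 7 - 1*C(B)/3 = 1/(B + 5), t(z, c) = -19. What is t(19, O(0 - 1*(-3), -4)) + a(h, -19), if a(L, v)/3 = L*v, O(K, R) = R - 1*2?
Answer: -7049/338 ≈ -20.855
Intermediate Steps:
O(K, R) = -2 + R (O(K, R) = R - 2 = -2 + R)
C(B) = 21 - 3/(5 + B) (C(B) = 21 - 3/(B + 5) = 21 - 3/(5 + B))
h = 11/338 (h = 1/(10 + 3*(34 + 7*6)/(5 + 6)) = 1/(10 + 3*(34 + 42)/11) = 1/(10 + 3*(1/11)*76) = 1/(10 + 228/11) = 1/(338/11) = 11/338 ≈ 0.032544)
a(L, v) = 3*L*v (a(L, v) = 3*(L*v) = 3*L*v)
t(19, O(0 - 1*(-3), -4)) + a(h, -19) = -19 + 3*(11/338)*(-19) = -19 - 627/338 = -7049/338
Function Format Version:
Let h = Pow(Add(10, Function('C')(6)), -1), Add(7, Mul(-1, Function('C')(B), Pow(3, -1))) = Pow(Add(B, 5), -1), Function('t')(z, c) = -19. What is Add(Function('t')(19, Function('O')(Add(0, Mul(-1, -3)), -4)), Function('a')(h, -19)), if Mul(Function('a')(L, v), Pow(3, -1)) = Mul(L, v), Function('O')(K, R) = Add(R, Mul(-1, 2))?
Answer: Rational(-7049, 338) ≈ -20.855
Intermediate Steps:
Function('O')(K, R) = Add(-2, R) (Function('O')(K, R) = Add(R, -2) = Add(-2, R))
Function('C')(B) = Add(21, Mul(-3, Pow(Add(5, B), -1))) (Function('C')(B) = Add(21, Mul(-3, Pow(Add(B, 5), -1))) = Add(21, Mul(-3, Pow(Add(5, B), -1))))
h = Rational(11, 338) (h = Pow(Add(10, Mul(3, Pow(Add(5, 6), -1), Add(34, Mul(7, 6)))), -1) = Pow(Add(10, Mul(3, Pow(11, -1), Add(34, 42))), -1) = Pow(Add(10, Mul(3, Rational(1, 11), 76)), -1) = Pow(Add(10, Rational(228, 11)), -1) = Pow(Rational(338, 11), -1) = Rational(11, 338) ≈ 0.032544)
Function('a')(L, v) = Mul(3, L, v) (Function('a')(L, v) = Mul(3, Mul(L, v)) = Mul(3, L, v))
Add(Function('t')(19, Function('O')(Add(0, Mul(-1, -3)), -4)), Function('a')(h, -19)) = Add(-19, Mul(3, Rational(11, 338), -19)) = Add(-19, Rational(-627, 338)) = Rational(-7049, 338)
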